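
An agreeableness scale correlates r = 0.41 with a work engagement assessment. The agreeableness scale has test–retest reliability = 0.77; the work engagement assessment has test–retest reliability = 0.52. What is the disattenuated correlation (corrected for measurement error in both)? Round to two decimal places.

r_true = r_obs / √(r_xx · r_yy) = 0.41 / √(0.77 × 0.52) = 0.41 / √0.4004 = 0.41 / 0.6328 ≈ 0.65.

0.65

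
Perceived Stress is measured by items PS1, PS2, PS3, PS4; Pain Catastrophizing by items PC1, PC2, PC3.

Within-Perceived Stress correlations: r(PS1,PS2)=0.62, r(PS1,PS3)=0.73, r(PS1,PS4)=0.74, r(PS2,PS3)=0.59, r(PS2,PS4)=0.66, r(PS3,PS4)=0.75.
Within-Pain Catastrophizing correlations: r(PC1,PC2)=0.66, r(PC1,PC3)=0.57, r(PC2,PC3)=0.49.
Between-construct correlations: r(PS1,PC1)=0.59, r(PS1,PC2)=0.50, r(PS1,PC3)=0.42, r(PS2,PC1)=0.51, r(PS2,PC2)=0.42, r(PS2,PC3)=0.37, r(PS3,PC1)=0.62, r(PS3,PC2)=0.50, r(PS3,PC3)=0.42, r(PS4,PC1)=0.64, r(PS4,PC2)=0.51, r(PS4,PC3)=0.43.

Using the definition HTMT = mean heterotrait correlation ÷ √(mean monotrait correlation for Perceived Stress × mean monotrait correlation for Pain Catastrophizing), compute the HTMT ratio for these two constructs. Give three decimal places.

0.790

Between-construct mean = 5.93/12 = 0.4942.
Mean within-PS = 4.09/6 = 0.6817; mean within-PC = 1.72/3 = 0.5733.
Geometric mean = √(0.6817 × 0.5733) = 0.6252.
HTMT = 0.4942 / 0.6252 = 0.790.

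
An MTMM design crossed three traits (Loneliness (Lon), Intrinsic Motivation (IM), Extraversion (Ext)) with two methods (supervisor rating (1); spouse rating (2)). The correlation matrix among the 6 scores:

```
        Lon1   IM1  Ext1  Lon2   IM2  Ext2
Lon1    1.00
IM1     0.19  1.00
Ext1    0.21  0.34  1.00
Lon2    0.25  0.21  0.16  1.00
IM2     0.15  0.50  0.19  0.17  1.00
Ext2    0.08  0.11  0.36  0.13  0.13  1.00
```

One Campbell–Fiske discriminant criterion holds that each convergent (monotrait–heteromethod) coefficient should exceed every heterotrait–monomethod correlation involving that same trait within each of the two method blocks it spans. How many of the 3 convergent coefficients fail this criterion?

Checking each validity diagonal entry against its comparison values:
Lon (methods 1·2): 0.25 vs {0.19, 0.17, 0.21, 0.13} → pass.
IM (methods 1·2): 0.50 vs {0.19, 0.17, 0.34, 0.13} → pass.
Ext (methods 1·2): 0.36 vs {0.21, 0.13, 0.34, 0.13} → pass.
0 of 3 fail.

0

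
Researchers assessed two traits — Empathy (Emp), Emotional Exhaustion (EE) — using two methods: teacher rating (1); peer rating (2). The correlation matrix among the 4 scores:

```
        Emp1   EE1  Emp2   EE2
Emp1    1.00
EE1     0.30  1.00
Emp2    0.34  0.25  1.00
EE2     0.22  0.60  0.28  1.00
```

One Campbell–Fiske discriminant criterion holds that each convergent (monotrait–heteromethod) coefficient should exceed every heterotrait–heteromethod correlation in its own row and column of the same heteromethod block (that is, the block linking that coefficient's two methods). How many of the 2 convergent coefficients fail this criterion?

0

Each convergent coefficient versus the relevant comparison correlations:
Emp (methods 1·2): 0.34 vs {0.22, 0.25} → pass.
EE (methods 1·2): 0.60 vs {0.25, 0.22} → pass.
0 of 2 fail.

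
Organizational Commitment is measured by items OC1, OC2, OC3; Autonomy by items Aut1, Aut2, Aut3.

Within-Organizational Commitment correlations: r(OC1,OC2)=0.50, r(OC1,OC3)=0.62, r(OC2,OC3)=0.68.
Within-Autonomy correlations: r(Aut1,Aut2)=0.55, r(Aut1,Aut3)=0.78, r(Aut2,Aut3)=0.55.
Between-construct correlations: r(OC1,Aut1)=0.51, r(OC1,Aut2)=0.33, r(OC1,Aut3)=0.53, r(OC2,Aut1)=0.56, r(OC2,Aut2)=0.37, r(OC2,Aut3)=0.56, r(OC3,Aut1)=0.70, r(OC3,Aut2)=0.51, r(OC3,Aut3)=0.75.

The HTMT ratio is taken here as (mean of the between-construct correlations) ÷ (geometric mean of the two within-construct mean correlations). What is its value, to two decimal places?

0.87

Mean between = 4.82/9 = 0.5356.
Mean within-OC = 1.80/3 = 0.6000; mean within-Aut = 1.88/3 = 0.6267.
Geometric mean = √(0.6000 × 0.6267) = 0.6132.
HTMT = 0.5356 / 0.6132 = 0.87.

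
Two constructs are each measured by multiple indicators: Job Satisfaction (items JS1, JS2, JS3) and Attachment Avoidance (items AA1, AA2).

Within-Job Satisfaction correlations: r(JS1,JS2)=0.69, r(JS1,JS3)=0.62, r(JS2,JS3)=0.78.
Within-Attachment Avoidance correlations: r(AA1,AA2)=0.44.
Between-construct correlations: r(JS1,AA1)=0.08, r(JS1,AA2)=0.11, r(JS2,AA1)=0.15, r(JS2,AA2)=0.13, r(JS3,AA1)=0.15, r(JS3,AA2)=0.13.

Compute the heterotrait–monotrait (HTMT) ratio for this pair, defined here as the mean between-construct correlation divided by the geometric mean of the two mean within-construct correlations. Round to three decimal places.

0.226

Between-construct mean = 0.75/6 = 0.1250.
Mean within-JS = 2.09/3 = 0.6967; mean within-AA = 0.44/1 = 0.4400.
Geometric mean = √(0.6967 × 0.4400) = 0.5537.
HTMT = 0.1250 / 0.5537 = 0.226.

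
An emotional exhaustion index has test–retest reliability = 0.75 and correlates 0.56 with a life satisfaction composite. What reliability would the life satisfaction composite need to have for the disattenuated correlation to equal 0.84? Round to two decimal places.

r_true = r_obs / √(r_xx · r_yy) ⇒ 0.84 = 0.56 / √(0.75 · r_yy).
√(0.75 · r_yy) = 0.56 / 0.84 = 0.6667; 0.75 · r_yy = 0.4445; r_yy = 0.4445 / 0.75 ≈ 0.59.

0.59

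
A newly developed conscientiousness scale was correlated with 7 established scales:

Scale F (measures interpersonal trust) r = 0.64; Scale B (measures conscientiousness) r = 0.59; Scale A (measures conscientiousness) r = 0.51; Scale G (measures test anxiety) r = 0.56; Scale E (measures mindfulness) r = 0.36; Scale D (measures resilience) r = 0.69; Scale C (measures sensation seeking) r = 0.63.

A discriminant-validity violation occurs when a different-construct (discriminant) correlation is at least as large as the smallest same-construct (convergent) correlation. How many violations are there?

4

Convergent (same construct = conscientiousness): Scale B, Scale A.
Smallest convergent = 0.51. Discriminant values: 0.64, 0.56, 0.36, 0.69, 0.63; count ≥ 0.51 → 4.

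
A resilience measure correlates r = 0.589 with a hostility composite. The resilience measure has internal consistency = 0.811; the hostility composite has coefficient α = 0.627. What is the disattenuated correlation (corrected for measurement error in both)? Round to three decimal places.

0.826

r_true = r_obs / √(r_xx · r_yy) = 0.589 / √(0.811 × 0.627) = 0.589 / √0.508497 = 0.589 / 0.7131 ≈ 0.826.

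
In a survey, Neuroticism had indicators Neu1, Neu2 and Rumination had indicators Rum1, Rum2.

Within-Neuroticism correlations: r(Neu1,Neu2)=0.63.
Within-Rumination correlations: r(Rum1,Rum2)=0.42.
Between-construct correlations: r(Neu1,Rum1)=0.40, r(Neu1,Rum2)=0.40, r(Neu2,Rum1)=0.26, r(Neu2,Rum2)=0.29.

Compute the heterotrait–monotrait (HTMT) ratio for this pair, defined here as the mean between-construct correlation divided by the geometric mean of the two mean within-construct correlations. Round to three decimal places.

0.656

Mean between = 1.35/4 = 0.3375.
Mean within-Neu = 0.63/1 = 0.6300; mean within-Rum = 0.42/1 = 0.4200.
Geometric mean = √(0.6300 × 0.4200) = 0.5144.
HTMT = 0.3375 / 0.5144 = 0.656.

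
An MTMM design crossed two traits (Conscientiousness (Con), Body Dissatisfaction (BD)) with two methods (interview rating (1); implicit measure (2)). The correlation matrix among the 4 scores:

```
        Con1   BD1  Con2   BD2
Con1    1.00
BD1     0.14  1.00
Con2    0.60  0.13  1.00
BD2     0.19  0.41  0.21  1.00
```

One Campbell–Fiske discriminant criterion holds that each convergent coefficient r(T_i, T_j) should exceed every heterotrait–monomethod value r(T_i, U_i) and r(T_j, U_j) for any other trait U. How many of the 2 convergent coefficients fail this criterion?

Checking each validity diagonal entry against its comparison values:
Con (methods 1·2): 0.60 vs {0.14, 0.21} → pass.
BD (methods 1·2): 0.41 vs {0.14, 0.21} → pass.
0 of 2 fail.

0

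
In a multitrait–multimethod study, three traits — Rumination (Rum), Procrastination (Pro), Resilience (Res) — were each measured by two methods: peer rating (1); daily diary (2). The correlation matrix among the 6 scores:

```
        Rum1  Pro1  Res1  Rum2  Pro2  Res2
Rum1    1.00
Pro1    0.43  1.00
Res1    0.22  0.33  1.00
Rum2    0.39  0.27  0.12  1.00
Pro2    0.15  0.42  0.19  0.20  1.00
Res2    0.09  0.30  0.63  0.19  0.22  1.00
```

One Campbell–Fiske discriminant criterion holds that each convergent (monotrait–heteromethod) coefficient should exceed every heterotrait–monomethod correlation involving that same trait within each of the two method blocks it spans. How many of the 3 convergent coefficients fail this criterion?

2

Checking each validity diagonal entry against its comparison values:
Rum (methods 1·2): 0.39 vs {0.43, 0.20, 0.22, 0.19} → fail.
Pro (methods 1·2): 0.42 vs {0.43, 0.20, 0.33, 0.22} → fail.
Res (methods 1·2): 0.63 vs {0.22, 0.19, 0.33, 0.22} → pass.
2 of 3 fail.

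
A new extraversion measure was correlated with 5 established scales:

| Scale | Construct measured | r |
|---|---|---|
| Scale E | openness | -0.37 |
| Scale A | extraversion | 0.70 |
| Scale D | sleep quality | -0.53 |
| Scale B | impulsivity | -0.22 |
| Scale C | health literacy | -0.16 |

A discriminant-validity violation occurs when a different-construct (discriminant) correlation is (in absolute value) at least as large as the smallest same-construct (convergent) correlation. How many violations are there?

0

Convergent (same construct = extraversion): Scale A.
Smallest convergent = 0.70. Discriminant |r|: 0.37, 0.53, 0.22, 0.16; count ≥ 0.70 → 0.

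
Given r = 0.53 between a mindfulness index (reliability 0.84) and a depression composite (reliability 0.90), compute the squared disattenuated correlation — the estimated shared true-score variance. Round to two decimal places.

Disattenuated r = 0.53 / √(0.84 × 0.90) = 0.53 / 0.8695 = 0.6095.
Shared true-score variance = 0.6095² = 0.3715 ≈ 0.37.

0.37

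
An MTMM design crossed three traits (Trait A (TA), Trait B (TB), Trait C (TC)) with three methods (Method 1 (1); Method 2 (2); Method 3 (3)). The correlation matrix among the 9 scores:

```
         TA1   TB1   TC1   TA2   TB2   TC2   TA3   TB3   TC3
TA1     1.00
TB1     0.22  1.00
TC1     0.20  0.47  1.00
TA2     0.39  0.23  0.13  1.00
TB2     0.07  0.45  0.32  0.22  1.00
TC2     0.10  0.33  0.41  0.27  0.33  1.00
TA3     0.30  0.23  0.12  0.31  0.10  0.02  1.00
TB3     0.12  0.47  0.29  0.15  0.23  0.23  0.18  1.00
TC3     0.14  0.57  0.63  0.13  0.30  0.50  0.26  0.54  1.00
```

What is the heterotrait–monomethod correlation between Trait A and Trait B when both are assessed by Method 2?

Different traits, same method: r(TA2, TB2) = 0.22.

0.22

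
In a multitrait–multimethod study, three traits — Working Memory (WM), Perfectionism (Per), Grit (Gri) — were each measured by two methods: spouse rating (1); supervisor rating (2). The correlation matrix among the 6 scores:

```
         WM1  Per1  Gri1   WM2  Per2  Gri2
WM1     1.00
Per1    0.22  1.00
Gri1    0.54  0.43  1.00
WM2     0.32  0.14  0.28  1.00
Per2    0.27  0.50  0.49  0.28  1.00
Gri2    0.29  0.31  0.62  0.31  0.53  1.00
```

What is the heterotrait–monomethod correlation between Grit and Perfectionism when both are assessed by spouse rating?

Different traits, same method: r(Gri1, Per1) = 0.43.

0.43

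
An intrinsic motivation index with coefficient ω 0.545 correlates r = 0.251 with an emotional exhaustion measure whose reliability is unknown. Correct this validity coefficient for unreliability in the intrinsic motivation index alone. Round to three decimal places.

0.340

Single correction: r_c = r_obs / √r_xx = 0.251 / √0.545 = 0.251 / 0.7382 ≈ 0.340.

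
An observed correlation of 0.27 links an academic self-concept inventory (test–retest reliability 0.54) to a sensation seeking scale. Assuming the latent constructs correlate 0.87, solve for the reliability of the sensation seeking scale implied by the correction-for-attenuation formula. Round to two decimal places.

0.18

r_true = r_obs / √(r_xx · r_yy) ⇒ 0.87 = 0.27 / √(0.54 · r_yy).
√(0.54 · r_yy) = 0.27 / 0.87 = 0.3103; 0.54 · r_yy = 0.0963; r_yy = 0.0963 / 0.54 ≈ 0.18.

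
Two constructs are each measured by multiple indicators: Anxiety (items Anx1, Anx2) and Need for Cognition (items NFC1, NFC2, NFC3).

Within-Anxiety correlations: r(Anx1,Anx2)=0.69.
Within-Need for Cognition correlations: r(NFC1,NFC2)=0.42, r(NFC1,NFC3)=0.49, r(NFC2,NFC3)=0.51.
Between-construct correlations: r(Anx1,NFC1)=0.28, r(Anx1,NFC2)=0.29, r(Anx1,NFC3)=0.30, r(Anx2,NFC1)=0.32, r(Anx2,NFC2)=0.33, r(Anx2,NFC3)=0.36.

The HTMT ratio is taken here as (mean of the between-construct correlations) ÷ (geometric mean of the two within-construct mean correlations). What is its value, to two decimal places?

Mean heterotrait r = 1.88/6 = 0.3133.
Mean within-Anx = 0.69/1 = 0.6900; mean within-NFC = 1.42/3 = 0.4733.
Geometric mean = √(0.6900 × 0.4733) = 0.5715.
HTMT = 0.3133 / 0.5715 = 0.55.

0.55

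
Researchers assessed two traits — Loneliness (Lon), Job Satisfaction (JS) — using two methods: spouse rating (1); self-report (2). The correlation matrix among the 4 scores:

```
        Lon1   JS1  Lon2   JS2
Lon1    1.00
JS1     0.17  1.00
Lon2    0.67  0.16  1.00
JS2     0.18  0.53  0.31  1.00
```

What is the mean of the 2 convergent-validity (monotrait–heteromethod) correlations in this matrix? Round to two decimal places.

Convergent values: 0.67, 0.53; mean = 1.20/2 = 0.60.

0.60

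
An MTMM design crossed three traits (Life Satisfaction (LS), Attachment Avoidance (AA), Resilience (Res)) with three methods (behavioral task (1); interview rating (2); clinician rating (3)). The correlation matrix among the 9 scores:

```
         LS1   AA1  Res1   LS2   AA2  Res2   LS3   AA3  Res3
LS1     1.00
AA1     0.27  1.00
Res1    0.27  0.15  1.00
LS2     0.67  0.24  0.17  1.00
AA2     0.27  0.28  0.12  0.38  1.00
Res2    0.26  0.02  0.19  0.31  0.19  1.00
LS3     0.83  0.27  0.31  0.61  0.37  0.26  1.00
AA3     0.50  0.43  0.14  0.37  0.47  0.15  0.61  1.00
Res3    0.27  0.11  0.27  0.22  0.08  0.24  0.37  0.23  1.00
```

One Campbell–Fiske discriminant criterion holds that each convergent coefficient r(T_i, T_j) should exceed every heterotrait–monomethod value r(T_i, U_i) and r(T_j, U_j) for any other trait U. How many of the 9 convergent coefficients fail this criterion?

7

Each convergent coefficient versus the relevant comparison correlations:
LS (methods 1·2): 0.67 vs {0.27, 0.38, 0.27, 0.31} → pass.
LS (methods 1·3): 0.83 vs {0.27, 0.61, 0.27, 0.37} → pass.
LS (methods 2·3): 0.61 vs {0.38, 0.61, 0.31, 0.37} → fail.
AA (methods 1·2): 0.28 vs {0.27, 0.38, 0.15, 0.19} → fail.
AA (methods 1·3): 0.43 vs {0.27, 0.61, 0.15, 0.23} → fail.
AA (methods 2·3): 0.47 vs {0.38, 0.61, 0.19, 0.23} → fail.
Res (methods 1·2): 0.19 vs {0.27, 0.31, 0.15, 0.19} → fail.
Res (methods 1·3): 0.27 vs {0.27, 0.37, 0.15, 0.23} → fail.
Res (methods 2·3): 0.24 vs {0.31, 0.37, 0.19, 0.23} → fail.
7 of 9 fail.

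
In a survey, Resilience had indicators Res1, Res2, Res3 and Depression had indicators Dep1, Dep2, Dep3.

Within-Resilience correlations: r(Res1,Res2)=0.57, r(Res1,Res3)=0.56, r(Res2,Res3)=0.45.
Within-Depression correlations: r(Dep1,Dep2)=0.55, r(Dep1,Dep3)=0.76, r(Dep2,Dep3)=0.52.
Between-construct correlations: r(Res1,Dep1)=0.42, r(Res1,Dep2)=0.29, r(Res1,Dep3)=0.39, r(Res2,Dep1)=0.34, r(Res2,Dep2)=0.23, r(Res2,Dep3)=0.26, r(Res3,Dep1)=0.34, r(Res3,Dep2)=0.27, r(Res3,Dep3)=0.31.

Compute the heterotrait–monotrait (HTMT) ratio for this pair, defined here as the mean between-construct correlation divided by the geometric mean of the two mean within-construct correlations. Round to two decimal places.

Between-construct mean = 2.85/9 = 0.3167.
Mean within-Res = 1.58/3 = 0.5267; mean within-Dep = 1.83/3 = 0.6100.
Geometric mean = √(0.5267 × 0.6100) = 0.5668.
HTMT = 0.3167 / 0.5668 = 0.56.

0.56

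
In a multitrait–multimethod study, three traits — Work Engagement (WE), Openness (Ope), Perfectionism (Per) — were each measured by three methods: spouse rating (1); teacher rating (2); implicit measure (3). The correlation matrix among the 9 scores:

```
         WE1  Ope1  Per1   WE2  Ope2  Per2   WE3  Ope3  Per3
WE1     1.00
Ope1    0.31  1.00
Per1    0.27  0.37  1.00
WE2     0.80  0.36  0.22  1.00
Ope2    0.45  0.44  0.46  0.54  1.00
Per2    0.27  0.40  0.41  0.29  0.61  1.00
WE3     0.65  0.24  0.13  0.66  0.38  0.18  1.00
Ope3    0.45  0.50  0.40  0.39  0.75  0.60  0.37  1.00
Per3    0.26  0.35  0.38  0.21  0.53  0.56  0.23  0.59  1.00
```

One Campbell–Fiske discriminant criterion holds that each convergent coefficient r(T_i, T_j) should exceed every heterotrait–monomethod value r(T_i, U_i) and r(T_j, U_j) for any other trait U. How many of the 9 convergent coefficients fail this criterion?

5

Each convergent coefficient versus the relevant comparison correlations:
WE (methods 1·2): 0.80 vs {0.31, 0.54, 0.27, 0.29} → pass.
WE (methods 1·3): 0.65 vs {0.31, 0.37, 0.27, 0.23} → pass.
WE (methods 2·3): 0.66 vs {0.54, 0.37, 0.29, 0.23} → pass.
Ope (methods 1·2): 0.44 vs {0.31, 0.54, 0.37, 0.61} → fail.
Ope (methods 1·3): 0.50 vs {0.31, 0.37, 0.37, 0.59} → fail.
Ope (methods 2·3): 0.75 vs {0.54, 0.37, 0.61, 0.59} → pass.
Per (methods 1·2): 0.41 vs {0.27, 0.29, 0.37, 0.61} → fail.
Per (methods 1·3): 0.38 vs {0.27, 0.23, 0.37, 0.59} → fail.
Per (methods 2·3): 0.56 vs {0.29, 0.23, 0.61, 0.59} → fail.
5 of 9 fail.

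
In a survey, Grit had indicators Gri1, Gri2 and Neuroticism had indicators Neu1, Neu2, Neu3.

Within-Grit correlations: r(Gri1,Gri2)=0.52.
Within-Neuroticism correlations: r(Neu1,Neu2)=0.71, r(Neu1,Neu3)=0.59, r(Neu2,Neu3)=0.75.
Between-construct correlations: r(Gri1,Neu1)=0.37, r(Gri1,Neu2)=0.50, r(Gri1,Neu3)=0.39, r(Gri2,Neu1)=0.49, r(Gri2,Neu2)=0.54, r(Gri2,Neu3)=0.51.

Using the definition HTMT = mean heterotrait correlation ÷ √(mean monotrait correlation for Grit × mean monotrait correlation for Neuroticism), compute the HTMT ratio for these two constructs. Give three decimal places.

0.783

Mean between = 2.80/6 = 0.4667.
Mean within-Gri = 0.52/1 = 0.5200; mean within-Neu = 2.05/3 = 0.6833.
Geometric mean = √(0.5200 × 0.6833) = 0.5961.
HTMT = 0.4667 / 0.5961 = 0.783.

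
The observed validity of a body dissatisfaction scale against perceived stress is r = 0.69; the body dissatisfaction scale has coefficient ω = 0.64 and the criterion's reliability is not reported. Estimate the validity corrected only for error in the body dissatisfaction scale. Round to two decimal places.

Single correction: r_c = r_obs / √r_xx = 0.69 / √0.64 = 0.69 / 0.8000 ≈ 0.86.

0.86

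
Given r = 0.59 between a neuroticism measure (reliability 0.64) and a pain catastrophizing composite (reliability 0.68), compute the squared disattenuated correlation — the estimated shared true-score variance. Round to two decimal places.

Disattenuated r = 0.59 / √(0.64 × 0.68) = 0.59 / 0.6597 = 0.8943.
Shared true-score variance = 0.8943² = 0.7998 ≈ 0.80.

0.80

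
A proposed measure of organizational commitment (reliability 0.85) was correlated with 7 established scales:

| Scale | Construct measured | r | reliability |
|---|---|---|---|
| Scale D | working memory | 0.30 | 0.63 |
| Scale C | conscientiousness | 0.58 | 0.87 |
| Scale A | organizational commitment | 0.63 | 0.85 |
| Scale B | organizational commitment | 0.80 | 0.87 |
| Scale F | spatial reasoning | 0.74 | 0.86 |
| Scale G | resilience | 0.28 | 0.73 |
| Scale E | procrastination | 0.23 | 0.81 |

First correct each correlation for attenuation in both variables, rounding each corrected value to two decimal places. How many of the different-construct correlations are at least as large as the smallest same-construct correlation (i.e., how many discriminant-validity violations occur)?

1

Disattenuated r (r / √(r_scale · r_new)):
  Scale D (disc): 0.30 / √(0.63·0.85) = 0.41
  Scale C (disc): 0.58 / √(0.87·0.85) = 0.67
  Scale A (conv): 0.63 / √(0.85·0.85) = 0.74
  Scale B (conv): 0.80 / √(0.87·0.85) = 0.93
  Scale F (disc): 0.74 / √(0.86·0.85) = 0.87
  Scale G (disc): 0.28 / √(0.73·0.85) = 0.36
  Scale E (disc): 0.23 / √(0.81·0.85) = 0.28
Smallest convergent = 0.74. Discriminant values: 0.41, 0.67, 0.87, 0.36, 0.28; count ≥ 0.74 → 1.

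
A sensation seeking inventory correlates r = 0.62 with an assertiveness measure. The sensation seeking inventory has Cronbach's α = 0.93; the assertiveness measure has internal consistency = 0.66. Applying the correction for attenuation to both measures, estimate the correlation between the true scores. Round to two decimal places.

0.79

r_true = r_obs / √(r_xx · r_yy) = 0.62 / √(0.93 × 0.66) = 0.62 / √0.6138 = 0.62 / 0.7835 ≈ 0.79.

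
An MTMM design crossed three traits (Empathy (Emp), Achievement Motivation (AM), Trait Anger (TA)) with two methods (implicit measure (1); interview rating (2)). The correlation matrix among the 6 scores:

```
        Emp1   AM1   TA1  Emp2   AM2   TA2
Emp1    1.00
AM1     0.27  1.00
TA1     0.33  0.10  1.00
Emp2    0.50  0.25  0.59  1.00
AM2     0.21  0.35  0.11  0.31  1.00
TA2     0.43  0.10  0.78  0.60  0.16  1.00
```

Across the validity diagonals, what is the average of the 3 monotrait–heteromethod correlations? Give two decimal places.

Convergent values: 0.50, 0.35, 0.78; mean = 1.63/3 = 0.54.

0.54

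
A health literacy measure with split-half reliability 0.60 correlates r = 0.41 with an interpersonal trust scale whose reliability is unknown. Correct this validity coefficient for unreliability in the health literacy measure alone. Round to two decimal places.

0.53

Single correction: r_c = r_obs / √r_xx = 0.41 / √0.60 = 0.41 / 0.7746 ≈ 0.53.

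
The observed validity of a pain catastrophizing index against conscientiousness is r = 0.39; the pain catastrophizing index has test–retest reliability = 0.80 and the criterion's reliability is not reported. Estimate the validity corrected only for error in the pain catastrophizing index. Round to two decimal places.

Single correction: r_c = r_obs / √r_xx = 0.39 / √0.80 = 0.39 / 0.8944 ≈ 0.44.

0.44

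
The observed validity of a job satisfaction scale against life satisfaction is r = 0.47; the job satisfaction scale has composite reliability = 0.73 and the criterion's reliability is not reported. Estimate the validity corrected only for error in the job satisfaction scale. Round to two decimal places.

0.55

Single correction: r_c = r_obs / √r_xx = 0.47 / √0.73 = 0.47 / 0.8544 ≈ 0.55.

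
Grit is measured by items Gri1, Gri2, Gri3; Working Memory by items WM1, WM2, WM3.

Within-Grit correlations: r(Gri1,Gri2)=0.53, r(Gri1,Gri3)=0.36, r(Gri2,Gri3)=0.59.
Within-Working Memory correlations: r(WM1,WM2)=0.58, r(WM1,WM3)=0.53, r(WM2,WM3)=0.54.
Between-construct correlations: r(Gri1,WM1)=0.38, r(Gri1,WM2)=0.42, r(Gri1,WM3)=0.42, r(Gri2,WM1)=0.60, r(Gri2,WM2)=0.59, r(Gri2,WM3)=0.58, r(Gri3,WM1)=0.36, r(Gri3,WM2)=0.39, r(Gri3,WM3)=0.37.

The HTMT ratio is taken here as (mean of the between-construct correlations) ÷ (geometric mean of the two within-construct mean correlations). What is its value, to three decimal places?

Between-construct mean = 4.11/9 = 0.4567.
Mean within-Gri = 1.48/3 = 0.4933; mean within-WM = 1.65/3 = 0.5500.
Geometric mean = √(0.4933 × 0.5500) = 0.5209.
HTMT = 0.4567 / 0.5209 = 0.877.

0.877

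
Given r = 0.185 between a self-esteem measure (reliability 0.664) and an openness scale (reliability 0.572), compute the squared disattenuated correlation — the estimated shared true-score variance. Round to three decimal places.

Disattenuated r = 0.185 / √(0.664 × 0.572) = 0.185 / 0.6163 = 0.3002.
Shared true-score variance = 0.3002² = 0.0901 ≈ 0.090.

0.090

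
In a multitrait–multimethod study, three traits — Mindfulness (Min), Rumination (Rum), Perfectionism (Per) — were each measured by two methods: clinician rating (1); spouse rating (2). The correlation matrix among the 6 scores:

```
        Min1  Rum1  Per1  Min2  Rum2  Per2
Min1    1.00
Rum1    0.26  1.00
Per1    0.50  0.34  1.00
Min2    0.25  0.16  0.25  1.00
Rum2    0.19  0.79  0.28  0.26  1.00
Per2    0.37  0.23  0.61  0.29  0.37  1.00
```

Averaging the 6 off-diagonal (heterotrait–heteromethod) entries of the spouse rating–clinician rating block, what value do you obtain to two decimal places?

0.25

HTHM values (method 2 × method 1): 0.16, 0.25, 0.19, 0.28, 0.37, 0.23; mean = 1.48/6 = 0.25.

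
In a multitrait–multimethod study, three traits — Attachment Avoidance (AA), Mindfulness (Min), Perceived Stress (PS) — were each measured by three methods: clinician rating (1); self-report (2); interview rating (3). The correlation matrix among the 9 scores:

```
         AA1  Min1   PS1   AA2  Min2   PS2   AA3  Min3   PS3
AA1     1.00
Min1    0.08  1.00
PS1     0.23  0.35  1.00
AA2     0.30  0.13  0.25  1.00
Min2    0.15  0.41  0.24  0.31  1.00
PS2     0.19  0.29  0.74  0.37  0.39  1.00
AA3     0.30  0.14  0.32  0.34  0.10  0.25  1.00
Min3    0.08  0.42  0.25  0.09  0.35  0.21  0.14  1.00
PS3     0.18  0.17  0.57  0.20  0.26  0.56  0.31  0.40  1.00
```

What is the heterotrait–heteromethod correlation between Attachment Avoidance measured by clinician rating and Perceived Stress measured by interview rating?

Different traits and methods: r(AA1, PS3) = 0.18.

0.18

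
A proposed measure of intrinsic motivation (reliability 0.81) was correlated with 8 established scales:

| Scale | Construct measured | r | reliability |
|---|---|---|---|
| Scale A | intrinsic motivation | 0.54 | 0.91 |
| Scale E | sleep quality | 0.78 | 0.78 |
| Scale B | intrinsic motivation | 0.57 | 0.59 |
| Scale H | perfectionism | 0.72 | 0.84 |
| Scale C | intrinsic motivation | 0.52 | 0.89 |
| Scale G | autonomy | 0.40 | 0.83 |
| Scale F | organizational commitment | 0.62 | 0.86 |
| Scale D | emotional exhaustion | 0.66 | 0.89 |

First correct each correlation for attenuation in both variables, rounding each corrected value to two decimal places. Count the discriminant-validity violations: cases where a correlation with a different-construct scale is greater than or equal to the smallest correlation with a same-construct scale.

4

Disattenuated r (r / √(r_scale · r_new)):
  Scale A (conv): 0.54 / √(0.91·0.81) = 0.63
  Scale E (disc): 0.78 / √(0.78·0.81) = 0.98
  Scale B (conv): 0.57 / √(0.59·0.81) = 0.82
  Scale H (disc): 0.72 / √(0.84·0.81) = 0.87
  Scale C (conv): 0.52 / √(0.89·0.81) = 0.61
  Scale G (disc): 0.40 / √(0.83·0.81) = 0.49
  Scale F (disc): 0.62 / √(0.86·0.81) = 0.74
  Scale D (disc): 0.66 / √(0.89·0.81) = 0.78
Smallest convergent = 0.61. Discriminant values: 0.98, 0.87, 0.49, 0.74, 0.78; count ≥ 0.61 → 4.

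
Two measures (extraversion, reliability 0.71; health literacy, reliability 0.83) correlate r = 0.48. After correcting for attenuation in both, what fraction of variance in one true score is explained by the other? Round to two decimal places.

0.39

Disattenuated r = 0.48 / √(0.71 × 0.83) = 0.48 / 0.7677 = 0.6252.
Shared true-score variance = 0.6252² = 0.3909 ≈ 0.39.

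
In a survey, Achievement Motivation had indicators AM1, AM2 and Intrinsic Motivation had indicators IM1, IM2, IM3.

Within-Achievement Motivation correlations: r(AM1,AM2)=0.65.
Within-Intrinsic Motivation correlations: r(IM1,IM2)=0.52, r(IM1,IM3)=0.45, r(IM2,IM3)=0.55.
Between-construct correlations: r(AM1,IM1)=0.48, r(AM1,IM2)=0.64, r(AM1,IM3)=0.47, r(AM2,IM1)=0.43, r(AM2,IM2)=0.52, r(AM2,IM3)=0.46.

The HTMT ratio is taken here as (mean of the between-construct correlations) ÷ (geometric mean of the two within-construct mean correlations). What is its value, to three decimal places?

0.871

Mean heterotrait r = 3.00/6 = 0.5000.
Mean within-AM = 0.65/1 = 0.6500; mean within-IM = 1.52/3 = 0.5067.
Geometric mean = √(0.6500 × 0.5067) = 0.5739.
HTMT = 0.5000 / 0.5739 = 0.871.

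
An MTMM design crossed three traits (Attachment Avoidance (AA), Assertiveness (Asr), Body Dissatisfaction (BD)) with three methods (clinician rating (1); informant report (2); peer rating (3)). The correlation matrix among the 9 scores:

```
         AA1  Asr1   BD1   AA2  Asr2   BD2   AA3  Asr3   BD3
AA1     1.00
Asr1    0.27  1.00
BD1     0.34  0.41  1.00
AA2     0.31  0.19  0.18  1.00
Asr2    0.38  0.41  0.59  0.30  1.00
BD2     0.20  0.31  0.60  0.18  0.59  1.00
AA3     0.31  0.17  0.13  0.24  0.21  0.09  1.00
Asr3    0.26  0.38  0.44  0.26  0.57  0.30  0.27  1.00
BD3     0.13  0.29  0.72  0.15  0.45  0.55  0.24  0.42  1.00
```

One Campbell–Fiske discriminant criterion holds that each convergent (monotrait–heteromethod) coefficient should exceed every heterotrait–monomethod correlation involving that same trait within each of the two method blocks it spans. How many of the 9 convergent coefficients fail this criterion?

7

Convergent coefficients and their comparison sets:
AA (methods 1·2): 0.31 vs {0.27, 0.30, 0.34, 0.18} → fail.
AA (methods 1·3): 0.31 vs {0.27, 0.27, 0.34, 0.24} → fail.
AA (methods 2·3): 0.24 vs {0.30, 0.27, 0.18, 0.24} → fail.
Asr (methods 1·2): 0.41 vs {0.27, 0.30, 0.41, 0.59} → fail.
Asr (methods 1·3): 0.38 vs {0.27, 0.27, 0.41, 0.42} → fail.
Asr (methods 2·3): 0.57 vs {0.30, 0.27, 0.59, 0.42} → fail.
BD (methods 1·2): 0.60 vs {0.34, 0.18, 0.41, 0.59} → pass.
BD (methods 1·3): 0.72 vs {0.34, 0.24, 0.41, 0.42} → pass.
BD (methods 2·3): 0.55 vs {0.18, 0.24, 0.59, 0.42} → fail.
7 of 9 fail.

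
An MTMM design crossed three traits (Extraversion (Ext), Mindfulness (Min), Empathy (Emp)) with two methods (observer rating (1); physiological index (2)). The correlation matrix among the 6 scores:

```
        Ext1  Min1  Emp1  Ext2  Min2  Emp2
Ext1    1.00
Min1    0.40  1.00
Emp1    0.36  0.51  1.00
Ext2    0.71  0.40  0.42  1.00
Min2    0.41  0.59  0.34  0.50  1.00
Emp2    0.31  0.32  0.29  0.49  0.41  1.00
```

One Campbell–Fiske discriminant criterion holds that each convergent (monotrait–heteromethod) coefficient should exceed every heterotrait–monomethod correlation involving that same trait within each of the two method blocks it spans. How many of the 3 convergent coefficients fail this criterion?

1

Checking each validity diagonal entry against its comparison values:
Ext (methods 1·2): 0.71 vs {0.40, 0.50, 0.36, 0.49} → pass.
Min (methods 1·2): 0.59 vs {0.40, 0.50, 0.51, 0.41} → pass.
Emp (methods 1·2): 0.29 vs {0.36, 0.49, 0.51, 0.41} → fail.
1 of 3 fail.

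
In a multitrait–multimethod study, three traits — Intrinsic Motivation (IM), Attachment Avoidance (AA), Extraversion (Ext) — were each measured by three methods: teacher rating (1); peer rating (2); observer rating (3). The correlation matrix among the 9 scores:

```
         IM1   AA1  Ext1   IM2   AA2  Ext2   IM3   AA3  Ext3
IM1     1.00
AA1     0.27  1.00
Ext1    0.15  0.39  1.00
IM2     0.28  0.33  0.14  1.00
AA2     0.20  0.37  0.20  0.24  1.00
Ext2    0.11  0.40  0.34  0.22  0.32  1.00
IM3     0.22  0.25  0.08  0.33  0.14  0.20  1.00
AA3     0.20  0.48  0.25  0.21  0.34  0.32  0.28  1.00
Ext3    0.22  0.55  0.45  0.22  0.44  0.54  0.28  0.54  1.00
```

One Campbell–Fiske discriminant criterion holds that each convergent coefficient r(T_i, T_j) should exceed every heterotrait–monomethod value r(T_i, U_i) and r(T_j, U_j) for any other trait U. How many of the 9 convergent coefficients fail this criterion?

Checking each validity diagonal entry against its comparison values:
IM (methods 1·2): 0.28 vs {0.27, 0.24, 0.15, 0.22} → pass.
IM (methods 1·3): 0.22 vs {0.27, 0.28, 0.15, 0.28} → fail.
IM (methods 2·3): 0.33 vs {0.24, 0.28, 0.22, 0.28} → pass.
AA (methods 1·2): 0.37 vs {0.27, 0.24, 0.39, 0.32} → fail.
AA (methods 1·3): 0.48 vs {0.27, 0.28, 0.39, 0.54} → fail.
AA (methods 2·3): 0.34 vs {0.24, 0.28, 0.32, 0.54} → fail.
Ext (methods 1·2): 0.34 vs {0.15, 0.22, 0.39, 0.32} → fail.
Ext (methods 1·3): 0.45 vs {0.15, 0.28, 0.39, 0.54} → fail.
Ext (methods 2·3): 0.54 vs {0.22, 0.28, 0.32, 0.54} → fail.
7 of 9 fail.

7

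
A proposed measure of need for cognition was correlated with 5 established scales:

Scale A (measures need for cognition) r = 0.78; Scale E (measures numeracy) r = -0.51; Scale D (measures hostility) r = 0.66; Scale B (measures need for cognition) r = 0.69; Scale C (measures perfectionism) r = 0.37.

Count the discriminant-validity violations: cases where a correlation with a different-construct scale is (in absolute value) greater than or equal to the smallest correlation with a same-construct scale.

Convergent (same construct = need for cognition): Scale A, Scale B.
Smallest convergent = 0.69. Discriminant |r|: 0.51, 0.66, 0.37; count ≥ 0.69 → 0.

0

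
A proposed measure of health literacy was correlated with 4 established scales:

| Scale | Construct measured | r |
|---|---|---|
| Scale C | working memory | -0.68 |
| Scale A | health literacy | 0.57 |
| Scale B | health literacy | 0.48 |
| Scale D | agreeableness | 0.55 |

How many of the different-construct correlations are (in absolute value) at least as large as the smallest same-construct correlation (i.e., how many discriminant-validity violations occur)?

2

Convergent (same construct = health literacy): Scale A, Scale B.
Smallest convergent = 0.48. Discriminant |r|: 0.68, 0.55; count ≥ 0.48 → 2.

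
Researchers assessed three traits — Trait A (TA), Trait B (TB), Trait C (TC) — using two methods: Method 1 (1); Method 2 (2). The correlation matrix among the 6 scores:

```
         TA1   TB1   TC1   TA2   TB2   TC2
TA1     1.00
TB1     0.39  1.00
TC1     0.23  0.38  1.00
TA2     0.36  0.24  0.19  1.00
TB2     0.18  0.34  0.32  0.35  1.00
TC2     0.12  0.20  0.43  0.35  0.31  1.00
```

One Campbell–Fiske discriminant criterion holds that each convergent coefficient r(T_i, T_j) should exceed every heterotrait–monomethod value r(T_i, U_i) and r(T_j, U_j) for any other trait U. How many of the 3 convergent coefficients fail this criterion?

2

Convergent coefficients and their comparison sets:
TA (methods 1·2): 0.36 vs {0.39, 0.35, 0.23, 0.35} → fail.
TB (methods 1·2): 0.34 vs {0.39, 0.35, 0.38, 0.31} → fail.
TC (methods 1·2): 0.43 vs {0.23, 0.35, 0.38, 0.31} → pass.
2 of 3 fail.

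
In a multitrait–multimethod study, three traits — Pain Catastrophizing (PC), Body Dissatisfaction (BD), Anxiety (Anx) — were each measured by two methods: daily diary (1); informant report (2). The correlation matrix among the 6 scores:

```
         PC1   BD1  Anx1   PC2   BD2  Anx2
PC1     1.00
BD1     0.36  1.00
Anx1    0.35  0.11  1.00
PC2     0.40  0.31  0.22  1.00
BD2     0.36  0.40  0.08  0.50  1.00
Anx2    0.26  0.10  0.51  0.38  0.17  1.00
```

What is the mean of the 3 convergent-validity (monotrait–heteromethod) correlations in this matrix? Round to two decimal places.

Convergent values: 0.40, 0.40, 0.51; mean = 1.31/3 = 0.44.

0.44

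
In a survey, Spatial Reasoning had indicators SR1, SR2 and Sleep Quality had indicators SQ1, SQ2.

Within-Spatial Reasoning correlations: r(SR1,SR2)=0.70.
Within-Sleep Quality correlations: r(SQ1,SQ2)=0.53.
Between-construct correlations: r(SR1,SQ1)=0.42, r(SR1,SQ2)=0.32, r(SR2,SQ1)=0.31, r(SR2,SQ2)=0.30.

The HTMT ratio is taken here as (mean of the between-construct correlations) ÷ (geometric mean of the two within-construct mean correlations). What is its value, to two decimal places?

Between-construct mean = 1.35/4 = 0.3375.
Mean within-SR = 0.70/1 = 0.7000; mean within-SQ = 0.53/1 = 0.5300.
Geometric mean = √(0.7000 × 0.5300) = 0.6091.
HTMT = 0.3375 / 0.6091 = 0.55.

0.55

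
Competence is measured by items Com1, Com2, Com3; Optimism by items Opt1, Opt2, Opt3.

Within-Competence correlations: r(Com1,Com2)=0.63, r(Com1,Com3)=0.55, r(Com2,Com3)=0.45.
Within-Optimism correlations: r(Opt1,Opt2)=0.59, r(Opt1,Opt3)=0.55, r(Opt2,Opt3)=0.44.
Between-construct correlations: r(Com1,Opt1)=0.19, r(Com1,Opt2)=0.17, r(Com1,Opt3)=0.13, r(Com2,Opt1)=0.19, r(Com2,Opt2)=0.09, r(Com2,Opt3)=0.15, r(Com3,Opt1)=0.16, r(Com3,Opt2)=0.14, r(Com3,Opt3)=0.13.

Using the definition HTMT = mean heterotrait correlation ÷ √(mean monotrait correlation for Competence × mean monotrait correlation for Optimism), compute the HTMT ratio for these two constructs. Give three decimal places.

Mean heterotrait r = 1.35/9 = 0.1500.
Mean within-Com = 1.63/3 = 0.5433; mean within-Opt = 1.58/3 = 0.5267.
Geometric mean = √(0.5433 × 0.5267) = 0.5349.
HTMT = 0.1500 / 0.5349 = 0.280.

0.280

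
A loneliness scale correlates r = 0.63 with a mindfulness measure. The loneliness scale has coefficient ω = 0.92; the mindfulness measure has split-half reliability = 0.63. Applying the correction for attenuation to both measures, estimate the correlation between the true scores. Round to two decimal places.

0.83

r_true = r_obs / √(r_xx · r_yy) = 0.63 / √(0.92 × 0.63) = 0.63 / √0.5796 = 0.63 / 0.7613 ≈ 0.83.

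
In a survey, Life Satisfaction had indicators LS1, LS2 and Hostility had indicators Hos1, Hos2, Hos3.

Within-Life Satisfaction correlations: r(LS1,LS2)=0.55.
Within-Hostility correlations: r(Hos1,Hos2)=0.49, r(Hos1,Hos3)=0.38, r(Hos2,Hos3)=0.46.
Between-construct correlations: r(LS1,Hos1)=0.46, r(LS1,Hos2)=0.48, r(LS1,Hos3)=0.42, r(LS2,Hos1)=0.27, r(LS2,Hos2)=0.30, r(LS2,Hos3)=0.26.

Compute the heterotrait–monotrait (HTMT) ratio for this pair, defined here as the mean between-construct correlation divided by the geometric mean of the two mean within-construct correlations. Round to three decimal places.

Mean heterotrait r = 2.19/6 = 0.3650.
Mean within-LS = 0.55/1 = 0.5500; mean within-Hos = 1.33/3 = 0.4433.
Geometric mean = √(0.5500 × 0.4433) = 0.4938.
HTMT = 0.3650 / 0.4938 = 0.739.

0.739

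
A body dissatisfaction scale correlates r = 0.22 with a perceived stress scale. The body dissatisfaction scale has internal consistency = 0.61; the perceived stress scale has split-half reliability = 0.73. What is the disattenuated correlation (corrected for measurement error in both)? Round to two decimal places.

r_true = r_obs / √(r_xx · r_yy) = 0.22 / √(0.61 × 0.73) = 0.22 / √0.4453 = 0.22 / 0.6673 ≈ 0.33.

0.33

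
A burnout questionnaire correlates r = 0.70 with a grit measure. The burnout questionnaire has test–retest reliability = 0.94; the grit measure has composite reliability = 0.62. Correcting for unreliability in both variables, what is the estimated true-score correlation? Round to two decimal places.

0.92

r_true = r_obs / √(r_xx · r_yy) = 0.70 / √(0.94 × 0.62) = 0.70 / √0.5828 = 0.70 / 0.7634 ≈ 0.92.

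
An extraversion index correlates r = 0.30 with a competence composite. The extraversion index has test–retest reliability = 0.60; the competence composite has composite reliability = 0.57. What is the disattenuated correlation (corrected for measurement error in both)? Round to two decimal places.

0.51

r_true = r_obs / √(r_xx · r_yy) = 0.30 / √(0.60 × 0.57) = 0.30 / √0.3420 = 0.30 / 0.5848 ≈ 0.51.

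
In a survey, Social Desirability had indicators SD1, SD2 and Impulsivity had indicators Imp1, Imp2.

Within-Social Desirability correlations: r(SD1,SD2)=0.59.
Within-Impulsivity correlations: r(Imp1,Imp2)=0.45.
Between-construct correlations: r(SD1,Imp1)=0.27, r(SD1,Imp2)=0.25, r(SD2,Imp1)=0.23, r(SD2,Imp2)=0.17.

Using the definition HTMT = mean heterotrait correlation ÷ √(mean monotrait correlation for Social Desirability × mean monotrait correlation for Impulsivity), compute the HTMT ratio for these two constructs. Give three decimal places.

Mean between = 0.92/4 = 0.2300.
Mean within-SD = 0.59/1 = 0.5900; mean within-Imp = 0.45/1 = 0.4500.
Geometric mean = √(0.5900 × 0.4500) = 0.5153.
HTMT = 0.2300 / 0.5153 = 0.446.

0.446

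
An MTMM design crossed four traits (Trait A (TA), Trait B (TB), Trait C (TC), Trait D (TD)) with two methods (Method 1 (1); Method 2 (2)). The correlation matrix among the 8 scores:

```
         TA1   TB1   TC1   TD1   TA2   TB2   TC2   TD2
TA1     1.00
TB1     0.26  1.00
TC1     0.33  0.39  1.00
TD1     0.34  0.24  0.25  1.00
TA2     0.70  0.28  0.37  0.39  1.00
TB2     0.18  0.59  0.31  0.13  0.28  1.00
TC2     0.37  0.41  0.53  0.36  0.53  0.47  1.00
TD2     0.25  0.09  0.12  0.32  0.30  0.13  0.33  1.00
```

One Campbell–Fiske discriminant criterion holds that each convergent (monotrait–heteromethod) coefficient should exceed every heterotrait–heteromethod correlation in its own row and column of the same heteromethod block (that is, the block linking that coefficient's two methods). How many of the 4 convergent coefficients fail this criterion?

Checking each validity diagonal entry against its comparison values:
TA (methods 1·2): 0.70 vs {0.18, 0.28, 0.37, 0.37, 0.25, 0.39} → pass.
TB (methods 1·2): 0.59 vs {0.28, 0.18, 0.41, 0.31, 0.09, 0.13} → pass.
TC (methods 1·2): 0.53 vs {0.37, 0.37, 0.31, 0.41, 0.12, 0.36} → pass.
TD (methods 1·2): 0.32 vs {0.39, 0.25, 0.13, 0.09, 0.36, 0.12} → fail.
1 of 4 fail.

1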